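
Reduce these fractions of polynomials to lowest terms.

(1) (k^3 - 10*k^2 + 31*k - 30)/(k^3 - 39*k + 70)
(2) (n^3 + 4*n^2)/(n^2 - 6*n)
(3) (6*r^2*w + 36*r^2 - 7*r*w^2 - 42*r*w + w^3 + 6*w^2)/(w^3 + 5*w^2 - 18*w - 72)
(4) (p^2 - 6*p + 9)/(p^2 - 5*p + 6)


(1) = (k - 3)/(k + 7)
(2) = (n^2 + 4*n)/(n - 6)
(3) = (6*r^2 - 7*r*w + w^2)/(w^2 - w - 12)
(4) = (p - 3)/(p - 2)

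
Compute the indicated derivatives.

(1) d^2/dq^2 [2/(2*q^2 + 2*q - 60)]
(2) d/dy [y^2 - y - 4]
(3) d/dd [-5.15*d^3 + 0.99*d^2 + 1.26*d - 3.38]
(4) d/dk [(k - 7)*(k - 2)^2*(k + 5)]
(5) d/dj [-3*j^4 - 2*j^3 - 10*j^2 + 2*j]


(1) = 2*(-q^2 - q + (2*q + 1)^2 + 30)/(q^2 + q - 30)^3
(2) = 2*y - 1
(3) = -15.45*d^2 + 1.98*d + 1.26
(4) = 4*k^3 - 18*k^2 - 46*k + 132
(5) = -12*j^3 - 6*j^2 - 20*j + 2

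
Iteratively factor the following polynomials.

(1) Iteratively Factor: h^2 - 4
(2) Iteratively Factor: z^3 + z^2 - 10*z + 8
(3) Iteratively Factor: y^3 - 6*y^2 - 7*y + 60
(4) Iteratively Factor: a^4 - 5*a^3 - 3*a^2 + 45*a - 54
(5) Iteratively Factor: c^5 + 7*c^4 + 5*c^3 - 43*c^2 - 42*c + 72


(1) = (h - 2)*(h + 2)
(2) = (z - 2)*(z^2 + 3*z - 4) = (z - 2)*(z - 1)*(z + 4)
(3) = (y - 4)*(y^2 - 2*y - 15) = (y - 5)*(y - 4)*(y + 3)
(4) = (a - 2)*(a^3 - 3*a^2 - 9*a + 27) = (a - 3)*(a - 2)*(a^2 - 9) = (a - 3)^2*(a - 2)*(a + 3)
(5) = (c + 3)*(c^4 + 4*c^3 - 7*c^2 - 22*c + 24) = (c - 2)*(c + 3)*(c^3 + 6*c^2 + 5*c - 12) = (c - 2)*(c + 3)^2*(c^2 + 3*c - 4) = (c - 2)*(c + 3)^2*(c + 4)*(c - 1)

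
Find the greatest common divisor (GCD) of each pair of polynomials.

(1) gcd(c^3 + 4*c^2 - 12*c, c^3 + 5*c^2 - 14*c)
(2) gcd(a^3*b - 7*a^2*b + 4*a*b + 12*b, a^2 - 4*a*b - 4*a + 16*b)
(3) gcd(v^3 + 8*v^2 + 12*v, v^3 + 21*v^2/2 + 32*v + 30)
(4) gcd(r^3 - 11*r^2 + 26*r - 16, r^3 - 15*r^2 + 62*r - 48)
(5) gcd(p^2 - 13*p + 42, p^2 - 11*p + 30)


(1) = c^2 - 2*c
(2) = gcd((a - 6)*(a - 2)*(a*b + b), (a - 4)*(a - 4*b)) = 1
(3) = gcd(v*(v + 2)*(v + 6), (v + 2)*(v + 5/2)*(v + 6)) = v^2 + 8*v + 12
(4) = r^2 - 9*r + 8
(5) = gcd((p - 7)*(p - 6), (p - 6)*(p - 5)) = p - 6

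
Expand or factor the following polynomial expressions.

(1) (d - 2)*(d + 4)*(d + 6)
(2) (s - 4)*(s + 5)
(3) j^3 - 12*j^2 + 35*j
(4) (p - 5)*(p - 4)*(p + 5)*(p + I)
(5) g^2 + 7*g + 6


(1) = d^3 + 8*d^2 + 4*d - 48
(2) = s^2 + s - 20
(3) = j*(j - 7)*(j - 5)
(4) = p^4 - 4*p^3 + I*p^3 - 25*p^2 - 4*I*p^2 + 100*p - 25*I*p + 100*I
(5) = (g + 1)*(g + 6)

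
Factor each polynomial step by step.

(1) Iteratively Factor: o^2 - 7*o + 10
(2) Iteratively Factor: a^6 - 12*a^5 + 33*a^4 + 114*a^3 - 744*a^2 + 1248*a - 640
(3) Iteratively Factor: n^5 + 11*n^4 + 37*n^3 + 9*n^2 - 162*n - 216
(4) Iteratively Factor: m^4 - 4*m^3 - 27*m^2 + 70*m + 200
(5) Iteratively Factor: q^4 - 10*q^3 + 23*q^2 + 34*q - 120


(1) = (o - 2)*(o - 5)
(2) = (a - 1)*(a^5 - 11*a^4 + 22*a^3 + 136*a^2 - 608*a + 640) = (a - 2)*(a - 1)*(a^4 - 9*a^3 + 4*a^2 + 144*a - 320) = (a - 4)*(a - 2)*(a - 1)*(a^3 - 5*a^2 - 16*a + 80) = (a - 4)*(a - 2)*(a - 1)*(a + 4)*(a^2 - 9*a + 20) = (a - 5)*(a - 4)*(a - 2)*(a - 1)*(a + 4)*(a - 4)
(3) = (n + 4)*(n^4 + 7*n^3 + 9*n^2 - 27*n - 54) = (n + 3)*(n + 4)*(n^3 + 4*n^2 - 3*n - 18) = (n + 3)^2*(n + 4)*(n^2 + n - 6) = (n - 2)*(n + 3)^2*(n + 4)*(n + 3)
(4) = (m - 5)*(m^3 + m^2 - 22*m - 40) = (m - 5)^2*(m^2 + 6*m + 8) = (m - 5)^2*(m + 4)*(m + 2)
(5) = (q + 2)*(q^3 - 12*q^2 + 47*q - 60) = (q - 3)*(q + 2)*(q^2 - 9*q + 20) = (q - 5)*(q - 3)*(q + 2)*(q - 4)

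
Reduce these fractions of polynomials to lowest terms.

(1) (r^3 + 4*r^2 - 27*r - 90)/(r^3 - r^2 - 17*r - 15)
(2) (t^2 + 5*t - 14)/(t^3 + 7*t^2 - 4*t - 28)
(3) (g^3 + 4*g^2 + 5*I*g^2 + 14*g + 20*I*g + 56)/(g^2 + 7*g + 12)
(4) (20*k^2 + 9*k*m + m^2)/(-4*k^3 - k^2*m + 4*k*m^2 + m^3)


(1) = (r + 6)/(r + 1)
(2) = 1/(t + 2)
(3) = (g^2 + 5*I*g + 14)/(g + 3)
(4) = (-5*k - m)/(k^2 - m^2)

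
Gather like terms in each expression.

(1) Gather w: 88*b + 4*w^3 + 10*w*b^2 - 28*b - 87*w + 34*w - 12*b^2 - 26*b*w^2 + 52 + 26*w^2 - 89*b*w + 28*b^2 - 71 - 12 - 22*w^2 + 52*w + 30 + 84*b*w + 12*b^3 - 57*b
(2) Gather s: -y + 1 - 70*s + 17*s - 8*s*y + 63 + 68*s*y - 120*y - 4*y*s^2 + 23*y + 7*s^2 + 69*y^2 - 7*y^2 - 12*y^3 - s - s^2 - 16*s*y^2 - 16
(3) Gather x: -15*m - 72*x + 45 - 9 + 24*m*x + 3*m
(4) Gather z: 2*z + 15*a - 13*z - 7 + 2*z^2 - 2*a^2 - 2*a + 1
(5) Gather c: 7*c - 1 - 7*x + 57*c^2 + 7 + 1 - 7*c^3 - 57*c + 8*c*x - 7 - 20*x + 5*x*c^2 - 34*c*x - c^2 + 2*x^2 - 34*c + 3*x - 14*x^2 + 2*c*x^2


(1) = 12*b^3 + 16*b^2 + 3*b + 4*w^3 + w^2*(4 - 26*b) + w*(10*b^2 - 5*b - 1) - 1
(2) = s^2*(6 - 4*y) + s*(-16*y^2 + 60*y - 54) - 12*y^3 + 62*y^2 - 98*y + 48
(3) = -12*m + x*(24*m - 72) + 36
(4) = -2*a^2 + 13*a + 2*z^2 - 11*z - 6
(5) = -7*c^3 + c^2*(5*x + 56) + c*(2*x^2 - 26*x - 84) - 12*x^2 - 24*x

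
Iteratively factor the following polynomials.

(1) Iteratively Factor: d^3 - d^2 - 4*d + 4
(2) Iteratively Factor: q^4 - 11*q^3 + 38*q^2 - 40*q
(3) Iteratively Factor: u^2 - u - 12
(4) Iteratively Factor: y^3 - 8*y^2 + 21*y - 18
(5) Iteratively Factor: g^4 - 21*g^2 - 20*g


(1) = (d - 1)*(d^2 - 4) = (d - 2)*(d - 1)*(d + 2)
(2) = (q - 2)*(q^3 - 9*q^2 + 20*q) = q*(q - 2)*(q^2 - 9*q + 20) = q*(q - 5)*(q - 2)*(q - 4)
(3) = (u + 3)*(u - 4)
(4) = (y - 3)*(y^2 - 5*y + 6) = (y - 3)*(y - 2)*(y - 3)
(5) = (g)*(g^3 - 21*g - 20) = g*(g + 4)*(g^2 - 4*g - 5) = g*(g + 1)*(g + 4)*(g - 5)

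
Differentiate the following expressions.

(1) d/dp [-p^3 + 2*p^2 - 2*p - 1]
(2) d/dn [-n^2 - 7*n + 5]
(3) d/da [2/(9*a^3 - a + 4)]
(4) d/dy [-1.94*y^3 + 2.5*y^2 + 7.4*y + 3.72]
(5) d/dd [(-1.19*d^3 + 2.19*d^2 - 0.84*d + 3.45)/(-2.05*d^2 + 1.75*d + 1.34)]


(1) = -3*p^2 + 4*p - 2
(2) = -2*n - 7
(3) = 2*(1 - 27*a^2)/(9*a^3 - a + 4)^2
(4) = -5.82*y^2 + 5.0*y + 7.4
(5) = (2.4395*d^4 - 4.165*d^3 - 2.6733*d^2 + 20.0142*d - 7.1631)/(4.2025*d^4 - 7.175*d^3 - 2.4315*d^2 + 4.69*d + 1.7956)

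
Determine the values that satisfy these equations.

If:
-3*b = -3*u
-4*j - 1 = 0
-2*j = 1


Then:
No Solution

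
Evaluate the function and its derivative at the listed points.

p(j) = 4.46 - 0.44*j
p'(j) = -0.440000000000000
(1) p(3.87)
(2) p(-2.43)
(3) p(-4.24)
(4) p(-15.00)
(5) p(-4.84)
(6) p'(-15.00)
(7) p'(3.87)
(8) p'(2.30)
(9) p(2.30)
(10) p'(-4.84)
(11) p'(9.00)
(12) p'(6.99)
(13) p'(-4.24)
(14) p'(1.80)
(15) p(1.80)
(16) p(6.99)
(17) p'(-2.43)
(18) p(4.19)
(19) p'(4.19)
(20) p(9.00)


(1) = 2.76
(2) = 5.53
(3) = 6.33
(4) = 11.06
(5) = 6.59
(6) = -0.44
(7) = -0.44
(8) = -0.44
(9) = 3.45
(10) = -0.44
(11) = -0.44
(12) = -0.44
(13) = -0.44
(14) = -0.44
(15) = 3.67
(16) = 1.38
(17) = -0.44
(18) = 2.62
(19) = -0.44
(20) = 0.50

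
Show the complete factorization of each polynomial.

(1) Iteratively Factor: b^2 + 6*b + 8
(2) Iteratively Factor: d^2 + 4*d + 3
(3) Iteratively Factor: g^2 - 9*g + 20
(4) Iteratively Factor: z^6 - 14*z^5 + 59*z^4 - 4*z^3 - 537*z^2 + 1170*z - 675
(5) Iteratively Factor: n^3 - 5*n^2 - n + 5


(1) = (b + 4)*(b + 2)
(2) = (d + 3)*(d + 1)
(3) = (g - 5)*(g - 4)
(4) = (z - 1)*(z^5 - 13*z^4 + 46*z^3 + 42*z^2 - 495*z + 675) = (z - 3)*(z - 1)*(z^4 - 10*z^3 + 16*z^2 + 90*z - 225) = (z - 5)*(z - 3)*(z - 1)*(z^3 - 5*z^2 - 9*z + 45) = (z - 5)^2*(z - 3)*(z - 1)*(z^2 - 9) = (z - 5)^2*(z - 3)^2*(z - 1)*(z + 3)
(5) = (n - 5)*(n^2 - 1) = (n - 5)*(n - 1)*(n + 1)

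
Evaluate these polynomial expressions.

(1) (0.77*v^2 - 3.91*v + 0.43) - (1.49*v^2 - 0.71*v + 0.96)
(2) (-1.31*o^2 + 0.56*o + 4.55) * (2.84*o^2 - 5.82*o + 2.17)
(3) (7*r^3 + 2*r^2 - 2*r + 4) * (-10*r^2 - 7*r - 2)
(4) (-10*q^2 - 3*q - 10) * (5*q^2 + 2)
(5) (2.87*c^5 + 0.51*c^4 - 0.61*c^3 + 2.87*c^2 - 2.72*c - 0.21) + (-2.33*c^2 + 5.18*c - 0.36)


(1) = -0.72*v^2 - 3.2*v - 0.53
(2) = -3.7204*o^4 + 9.2146*o^3 + 6.8201*o^2 - 25.2658*o + 9.8735
(3) = -70*r^5 - 69*r^4 - 8*r^3 - 30*r^2 - 24*r - 8
(4) = -50*q^4 - 15*q^3 - 70*q^2 - 6*q - 20
(5) = 2.87*c^5 + 0.51*c^4 - 0.61*c^3 + 0.54*c^2 + 2.46*c - 0.57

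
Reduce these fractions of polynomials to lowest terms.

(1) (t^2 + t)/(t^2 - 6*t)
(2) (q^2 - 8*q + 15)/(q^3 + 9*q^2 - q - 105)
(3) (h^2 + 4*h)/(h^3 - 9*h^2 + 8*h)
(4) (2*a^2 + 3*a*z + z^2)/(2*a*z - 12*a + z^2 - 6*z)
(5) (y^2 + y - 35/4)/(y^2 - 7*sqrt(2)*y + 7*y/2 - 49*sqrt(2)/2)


(1) = (t + 1)/(t - 6)
(2) = (q - 5)/(q^2 + 12*q + 35)
(3) = (h + 4)/(h^2 - 9*h + 8)
(4) = (a + z)/(z - 6)
(5) = (8*y - 20)/(8*y - 56*sqrt(2))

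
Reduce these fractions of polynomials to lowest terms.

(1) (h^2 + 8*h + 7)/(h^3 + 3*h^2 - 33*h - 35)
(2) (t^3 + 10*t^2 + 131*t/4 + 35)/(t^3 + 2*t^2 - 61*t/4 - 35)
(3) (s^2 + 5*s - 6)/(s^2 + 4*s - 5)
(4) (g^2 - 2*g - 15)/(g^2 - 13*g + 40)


(1) = 1/(h - 5)
(2) = (t + 4)/(t - 4)
(3) = (s + 6)/(s + 5)
(4) = (g + 3)/(g - 8)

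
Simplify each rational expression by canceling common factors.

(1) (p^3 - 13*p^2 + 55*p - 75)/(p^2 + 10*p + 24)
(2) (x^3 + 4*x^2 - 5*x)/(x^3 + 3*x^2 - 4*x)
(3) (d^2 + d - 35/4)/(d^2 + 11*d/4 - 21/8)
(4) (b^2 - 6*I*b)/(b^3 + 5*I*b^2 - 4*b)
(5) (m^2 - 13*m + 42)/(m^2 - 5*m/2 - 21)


(1) = (p^3 - 13*p^2 + 55*p - 75)/(p^2 + 10*p + 24)
(2) = (x + 5)/(x + 4)
(3) = (4*d - 10)/(4*d - 3)
(4) = (b - 6*I)/(b^2 + 5*I*b - 4)
(5) = (2*m - 14)/(2*m + 7)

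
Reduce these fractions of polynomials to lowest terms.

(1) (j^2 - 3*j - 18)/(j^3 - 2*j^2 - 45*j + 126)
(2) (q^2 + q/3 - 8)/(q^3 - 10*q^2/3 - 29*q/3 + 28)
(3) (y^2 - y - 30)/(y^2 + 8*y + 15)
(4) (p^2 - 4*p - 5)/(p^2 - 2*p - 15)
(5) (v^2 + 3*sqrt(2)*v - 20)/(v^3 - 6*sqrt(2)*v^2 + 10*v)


(1) = (j + 3)/(j^2 + 4*j - 21)
(2) = (3*q - 8)/(3*q^2 - 19*q + 28)
(3) = (y - 6)/(y + 3)
(4) = (p + 1)/(p + 3)
(5) = (v^2 + 3*sqrt(2)*v - 20)/(v^3 - 6*sqrt(2)*v^2 + 10*v)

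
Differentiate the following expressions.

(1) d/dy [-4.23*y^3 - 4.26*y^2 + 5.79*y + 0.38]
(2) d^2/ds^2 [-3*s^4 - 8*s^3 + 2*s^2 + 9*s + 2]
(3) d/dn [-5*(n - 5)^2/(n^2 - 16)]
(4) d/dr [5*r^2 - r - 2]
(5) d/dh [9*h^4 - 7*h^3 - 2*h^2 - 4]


(1) = -12.69*y^2 - 8.52*y + 5.79
(2) = -36*s^2 - 48*s + 4
(3) = 10*(-5*n^2 + 41*n - 80)/(n^4 - 32*n^2 + 256)
(4) = 10*r - 1
(5) = h*(36*h^2 - 21*h - 4)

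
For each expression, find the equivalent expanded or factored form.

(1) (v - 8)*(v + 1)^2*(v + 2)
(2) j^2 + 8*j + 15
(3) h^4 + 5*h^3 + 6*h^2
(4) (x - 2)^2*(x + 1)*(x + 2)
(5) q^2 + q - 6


(1) = v^4 - 4*v^3 - 27*v^2 - 38*v - 16
(2) = (j + 3)*(j + 5)
(3) = h^2*(h + 2)*(h + 3)
(4) = x^4 - x^3 - 6*x^2 + 4*x + 8
(5) = (q - 2)*(q + 3)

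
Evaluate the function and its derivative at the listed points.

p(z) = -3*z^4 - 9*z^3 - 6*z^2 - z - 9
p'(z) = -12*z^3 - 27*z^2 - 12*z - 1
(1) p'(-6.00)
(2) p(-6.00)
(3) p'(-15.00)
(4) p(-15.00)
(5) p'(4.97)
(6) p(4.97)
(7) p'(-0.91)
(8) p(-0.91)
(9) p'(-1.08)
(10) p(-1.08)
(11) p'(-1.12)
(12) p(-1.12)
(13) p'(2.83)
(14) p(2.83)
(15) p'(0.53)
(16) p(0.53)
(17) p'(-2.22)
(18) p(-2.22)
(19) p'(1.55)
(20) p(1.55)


(1) = 1691.00
(2) = -2163.00
(3) = 34604.00
(4) = -122844.00
(5) = -2200.73
(6) = -3097.45
(7) = -3.40
(8) = -8.33
(9) = -4.42
(10) = -7.66
(11) = -4.57
(12) = -7.48
(13) = -523.18
(14) = -456.30
(15) = -16.73
(16) = -12.79
(17) = 23.87
(18) = -10.75
(19) = -129.15
(20) = -75.80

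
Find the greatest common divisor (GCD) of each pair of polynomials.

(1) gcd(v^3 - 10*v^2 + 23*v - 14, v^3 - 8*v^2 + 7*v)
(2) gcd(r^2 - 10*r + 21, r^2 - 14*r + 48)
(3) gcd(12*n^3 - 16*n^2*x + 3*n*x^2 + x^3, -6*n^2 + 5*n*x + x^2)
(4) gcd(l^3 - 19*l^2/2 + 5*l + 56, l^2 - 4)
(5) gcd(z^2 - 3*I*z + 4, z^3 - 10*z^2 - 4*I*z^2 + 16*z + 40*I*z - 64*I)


(1) = v^2 - 8*v + 7
(2) = gcd((r - 7)*(r - 3), (r - 8)*(r - 6)) = 1
(3) = gcd((-2*n + x)*(-n + x)*(6*n + x), (-n + x)*(6*n + x)) = -6*n^2 + 5*n*x + x^2
(4) = l + 2
(5) = z - 4*I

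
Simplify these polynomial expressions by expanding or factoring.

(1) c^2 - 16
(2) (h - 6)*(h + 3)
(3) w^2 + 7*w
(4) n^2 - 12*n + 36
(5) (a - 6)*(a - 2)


(1) = (c - 4)*(c + 4)
(2) = h^2 - 3*h - 18
(3) = w*(w + 7)
(4) = (n - 6)^2
(5) = a^2 - 8*a + 12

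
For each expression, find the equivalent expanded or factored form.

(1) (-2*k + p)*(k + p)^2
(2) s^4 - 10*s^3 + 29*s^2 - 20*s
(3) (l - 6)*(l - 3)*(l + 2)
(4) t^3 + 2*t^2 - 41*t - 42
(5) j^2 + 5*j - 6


(1) = -2*k^3 - 3*k^2*p + p^3
(2) = s*(s - 5)*(s - 4)*(s - 1)
(3) = l^3 - 7*l^2 + 36
(4) = (t - 6)*(t + 1)*(t + 7)
(5) = (j - 1)*(j + 6)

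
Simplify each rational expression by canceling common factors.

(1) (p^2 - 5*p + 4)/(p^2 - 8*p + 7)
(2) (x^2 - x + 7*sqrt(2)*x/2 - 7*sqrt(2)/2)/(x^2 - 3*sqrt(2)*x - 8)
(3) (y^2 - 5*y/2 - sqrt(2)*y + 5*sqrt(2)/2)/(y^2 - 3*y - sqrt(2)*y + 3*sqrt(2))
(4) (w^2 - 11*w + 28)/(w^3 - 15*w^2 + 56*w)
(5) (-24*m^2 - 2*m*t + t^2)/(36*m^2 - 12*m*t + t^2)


(1) = (p - 4)/(p - 7)
(2) = (2*x^2 + x*(-2 + 7*sqrt(2)) - 7*sqrt(2))/(2*x^2 - 6*sqrt(2)*x - 16)
(3) = (2*y - 5)/(2*y - 6)
(4) = (w - 4)/(w^2 - 8*w)
(5) = (4*m + t)/(-6*m + t)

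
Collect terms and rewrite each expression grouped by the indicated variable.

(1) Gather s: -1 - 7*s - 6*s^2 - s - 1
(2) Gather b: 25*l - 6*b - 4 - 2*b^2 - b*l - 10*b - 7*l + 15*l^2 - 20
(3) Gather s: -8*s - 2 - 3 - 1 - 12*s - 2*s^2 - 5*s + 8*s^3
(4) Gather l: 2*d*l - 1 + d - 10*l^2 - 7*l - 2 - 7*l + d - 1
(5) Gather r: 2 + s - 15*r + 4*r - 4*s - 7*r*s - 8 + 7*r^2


(1) = -6*s^2 - 8*s - 2
(2) = -2*b^2 + b*(-l - 16) + 15*l^2 + 18*l - 24
(3) = 8*s^3 - 2*s^2 - 25*s - 6
(4) = 2*d - 10*l^2 + l*(2*d - 14) - 4
(5) = 7*r^2 + r*(-7*s - 11) - 3*s - 6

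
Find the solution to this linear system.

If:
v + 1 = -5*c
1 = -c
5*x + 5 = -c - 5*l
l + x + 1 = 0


Then:
No Solution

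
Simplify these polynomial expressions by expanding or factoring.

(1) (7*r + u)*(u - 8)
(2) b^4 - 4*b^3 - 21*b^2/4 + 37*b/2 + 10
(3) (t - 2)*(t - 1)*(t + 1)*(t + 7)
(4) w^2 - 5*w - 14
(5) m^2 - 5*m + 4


(1) = 7*r*u - 56*r + u^2 - 8*u
(2) = (b - 4)*(b - 5/2)*(b + 1/2)*(b + 2)
(3) = t^4 + 5*t^3 - 15*t^2 - 5*t + 14
(4) = (w - 7)*(w + 2)
(5) = (m - 4)*(m - 1)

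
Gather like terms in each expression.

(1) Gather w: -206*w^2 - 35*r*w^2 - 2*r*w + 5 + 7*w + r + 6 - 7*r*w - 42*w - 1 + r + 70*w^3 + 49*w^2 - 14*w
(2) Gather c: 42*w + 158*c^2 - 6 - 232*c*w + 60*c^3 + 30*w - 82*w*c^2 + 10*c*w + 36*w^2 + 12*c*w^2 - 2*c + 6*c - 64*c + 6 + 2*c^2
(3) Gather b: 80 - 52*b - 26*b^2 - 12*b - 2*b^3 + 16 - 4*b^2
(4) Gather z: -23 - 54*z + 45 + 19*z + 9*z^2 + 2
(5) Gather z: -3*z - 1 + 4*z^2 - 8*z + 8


(1) = 2*r + 70*w^3 + w^2*(-35*r - 157) + w*(-9*r - 49) + 10
(2) = 60*c^3 + c^2*(160 - 82*w) + c*(12*w^2 - 222*w - 60) + 36*w^2 + 72*w
(3) = -2*b^3 - 30*b^2 - 64*b + 96
(4) = 9*z^2 - 35*z + 24
(5) = 4*z^2 - 11*z + 7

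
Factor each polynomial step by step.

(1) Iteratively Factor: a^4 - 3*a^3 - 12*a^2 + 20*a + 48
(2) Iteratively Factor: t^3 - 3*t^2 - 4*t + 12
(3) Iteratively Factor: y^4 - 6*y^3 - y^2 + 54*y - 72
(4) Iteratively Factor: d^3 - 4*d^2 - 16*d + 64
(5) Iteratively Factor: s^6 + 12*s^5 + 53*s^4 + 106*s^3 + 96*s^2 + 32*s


(1) = (a - 3)*(a^3 - 12*a - 16) = (a - 4)*(a - 3)*(a^2 + 4*a + 4) = (a - 4)*(a - 3)*(a + 2)*(a + 2)
(2) = (t - 3)*(t^2 - 4) = (t - 3)*(t - 2)*(t + 2)
(3) = (y - 4)*(y^3 - 2*y^2 - 9*y + 18) = (y - 4)*(y + 3)*(y^2 - 5*y + 6) = (y - 4)*(y - 2)*(y + 3)*(y - 3)
(4) = (d + 4)*(d^2 - 8*d + 16) = (d - 4)*(d + 4)*(d - 4)
(5) = (s)*(s^5 + 12*s^4 + 53*s^3 + 106*s^2 + 96*s + 32) = s*(s + 1)*(s^4 + 11*s^3 + 42*s^2 + 64*s + 32) = s*(s + 1)*(s + 2)*(s^3 + 9*s^2 + 24*s + 16) = s*(s + 1)*(s + 2)*(s + 4)*(s^2 + 5*s + 4) = s*(s + 1)^2*(s + 2)*(s + 4)*(s + 4)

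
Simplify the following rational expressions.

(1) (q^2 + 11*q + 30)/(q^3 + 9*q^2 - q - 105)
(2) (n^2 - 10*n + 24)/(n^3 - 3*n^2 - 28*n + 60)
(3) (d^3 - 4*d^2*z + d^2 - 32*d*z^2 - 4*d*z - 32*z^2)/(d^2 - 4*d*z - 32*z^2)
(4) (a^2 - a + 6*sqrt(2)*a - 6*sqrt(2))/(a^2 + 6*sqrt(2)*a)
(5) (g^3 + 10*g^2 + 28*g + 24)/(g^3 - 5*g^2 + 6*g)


(1) = (q + 6)/(q^2 + 4*q - 21)
(2) = (n - 4)/(n^2 + 3*n - 10)
(3) = d + 1
(4) = (a - 1)/a
(5) = (g^3 + 10*g^2 + 28*g + 24)/(g^3 - 5*g^2 + 6*g)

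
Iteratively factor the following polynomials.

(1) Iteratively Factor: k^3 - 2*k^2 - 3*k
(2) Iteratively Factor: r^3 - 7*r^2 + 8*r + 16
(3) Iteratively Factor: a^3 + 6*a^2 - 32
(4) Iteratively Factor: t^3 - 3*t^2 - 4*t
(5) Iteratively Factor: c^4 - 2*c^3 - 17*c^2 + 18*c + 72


(1) = (k + 1)*(k^2 - 3*k) = (k - 3)*(k + 1)*(k)
(2) = (r - 4)*(r^2 - 3*r - 4) = (r - 4)^2*(r + 1)
(3) = (a + 4)*(a^2 + 2*a - 8) = (a + 4)^2*(a - 2)
(4) = (t + 1)*(t^2 - 4*t) = (t - 4)*(t + 1)*(t)
(5) = (c - 3)*(c^3 + c^2 - 14*c - 24) = (c - 3)*(c + 2)*(c^2 - c - 12) = (c - 3)*(c + 2)*(c + 3)*(c - 4)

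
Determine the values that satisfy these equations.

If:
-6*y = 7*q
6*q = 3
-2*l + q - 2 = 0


Then:
l = -3/4
q = 1/2
y = -7/12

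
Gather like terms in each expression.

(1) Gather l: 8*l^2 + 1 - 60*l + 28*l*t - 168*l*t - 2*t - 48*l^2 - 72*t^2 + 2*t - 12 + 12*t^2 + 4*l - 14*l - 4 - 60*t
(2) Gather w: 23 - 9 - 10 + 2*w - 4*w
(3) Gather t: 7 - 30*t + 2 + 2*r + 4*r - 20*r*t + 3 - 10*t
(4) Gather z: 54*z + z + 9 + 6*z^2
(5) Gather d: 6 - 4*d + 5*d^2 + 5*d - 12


(1) = -40*l^2 + l*(-140*t - 70) - 60*t^2 - 60*t - 15
(2) = 4 - 2*w
(3) = 6*r + t*(-20*r - 40) + 12
(4) = 6*z^2 + 55*z + 9
(5) = 5*d^2 + d - 6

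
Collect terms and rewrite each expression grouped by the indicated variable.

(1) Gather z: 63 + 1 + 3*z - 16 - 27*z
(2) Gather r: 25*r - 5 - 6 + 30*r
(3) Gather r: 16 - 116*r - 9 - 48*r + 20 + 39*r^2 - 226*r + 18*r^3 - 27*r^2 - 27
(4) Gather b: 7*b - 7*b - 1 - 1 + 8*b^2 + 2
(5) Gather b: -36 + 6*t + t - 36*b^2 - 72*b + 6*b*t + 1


(1) = 48 - 24*z
(2) = 55*r - 11
(3) = 18*r^3 + 12*r^2 - 390*r
(4) = 8*b^2
(5) = -36*b^2 + b*(6*t - 72) + 7*t - 35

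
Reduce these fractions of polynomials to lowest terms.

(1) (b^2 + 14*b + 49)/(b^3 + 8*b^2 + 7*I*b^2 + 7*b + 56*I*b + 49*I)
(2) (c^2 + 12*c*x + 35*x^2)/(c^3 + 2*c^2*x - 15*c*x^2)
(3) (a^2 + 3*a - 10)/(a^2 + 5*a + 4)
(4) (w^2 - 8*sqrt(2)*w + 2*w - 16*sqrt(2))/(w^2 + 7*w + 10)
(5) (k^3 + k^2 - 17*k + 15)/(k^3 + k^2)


(1) = (b + 7)/(b^2 + b*(1 + 7*I) + 7*I)
(2) = (-c - 7*x)/(-c^2 + 3*c*x)
(3) = (a^2 + 3*a - 10)/(a^2 + 5*a + 4)
(4) = (w - 8*sqrt(2))/(w + 5)
(5) = (k^3 + k^2 - 17*k + 15)/(k^3 + k^2)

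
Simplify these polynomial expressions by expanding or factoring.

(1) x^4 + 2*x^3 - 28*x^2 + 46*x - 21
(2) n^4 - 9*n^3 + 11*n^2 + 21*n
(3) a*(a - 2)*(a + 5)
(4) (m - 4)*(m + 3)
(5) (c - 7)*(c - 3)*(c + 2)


(1) = (x - 3)*(x - 1)^2*(x + 7)
(2) = n*(n - 7)*(n - 3)*(n + 1)
(3) = a^3 + 3*a^2 - 10*a
(4) = m^2 - m - 12
(5) = c^3 - 8*c^2 + c + 42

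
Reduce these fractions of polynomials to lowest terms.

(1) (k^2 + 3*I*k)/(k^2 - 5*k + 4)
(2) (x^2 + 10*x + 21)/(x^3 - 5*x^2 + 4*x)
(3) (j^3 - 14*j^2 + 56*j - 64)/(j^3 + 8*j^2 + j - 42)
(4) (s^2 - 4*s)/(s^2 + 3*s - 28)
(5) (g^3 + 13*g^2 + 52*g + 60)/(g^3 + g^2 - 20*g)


(1) = (k^2 + 3*I*k)/(k^2 - 5*k + 4)
(2) = (x^2 + 10*x + 21)/(x^3 - 5*x^2 + 4*x)
(3) = (j^2 - 12*j + 32)/(j^2 + 10*j + 21)
(4) = s/(s + 7)
(5) = (g^2 + 8*g + 12)/(g^2 - 4*g)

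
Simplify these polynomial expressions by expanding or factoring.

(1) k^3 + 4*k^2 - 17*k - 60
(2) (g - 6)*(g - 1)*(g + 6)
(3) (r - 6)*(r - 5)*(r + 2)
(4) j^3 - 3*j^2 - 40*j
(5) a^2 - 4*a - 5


(1) = (k - 4)*(k + 3)*(k + 5)
(2) = g^3 - g^2 - 36*g + 36
(3) = r^3 - 9*r^2 + 8*r + 60
(4) = j*(j - 8)*(j + 5)
(5) = (a - 5)*(a + 1)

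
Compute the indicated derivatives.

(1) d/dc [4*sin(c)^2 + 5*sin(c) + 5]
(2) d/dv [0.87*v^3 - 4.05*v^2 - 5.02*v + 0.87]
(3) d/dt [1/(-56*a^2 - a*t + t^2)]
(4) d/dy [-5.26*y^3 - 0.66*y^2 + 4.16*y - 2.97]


(1) = (8*sin(c) + 5)*cos(c)
(2) = 2.61*v^2 - 8.1*v - 5.02
(3) = (a - 2*t)/(56*a^2 + a*t - t^2)^2
(4) = -15.78*y^2 - 1.32*y + 4.16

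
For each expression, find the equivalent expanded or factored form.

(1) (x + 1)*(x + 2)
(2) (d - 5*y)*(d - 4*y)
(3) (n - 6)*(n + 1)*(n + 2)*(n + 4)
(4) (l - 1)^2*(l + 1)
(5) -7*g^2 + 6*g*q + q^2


(1) = x^2 + 3*x + 2
(2) = d^2 - 9*d*y + 20*y^2
(3) = n^4 + n^3 - 28*n^2 - 76*n - 48
(4) = l^3 - l^2 - l + 1
(5) = (-g + q)*(7*g + q)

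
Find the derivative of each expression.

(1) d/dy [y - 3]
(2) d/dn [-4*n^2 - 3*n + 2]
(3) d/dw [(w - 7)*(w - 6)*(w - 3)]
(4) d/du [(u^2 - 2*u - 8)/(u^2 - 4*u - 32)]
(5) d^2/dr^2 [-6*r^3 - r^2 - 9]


(1) = 1
(2) = -8*n - 3
(3) = 3*w^2 - 32*w + 81
(4) = 2*(-u^2 - 24*u + 16)/(u^4 - 8*u^3 - 48*u^2 + 256*u + 1024)
(5) = -36*r - 2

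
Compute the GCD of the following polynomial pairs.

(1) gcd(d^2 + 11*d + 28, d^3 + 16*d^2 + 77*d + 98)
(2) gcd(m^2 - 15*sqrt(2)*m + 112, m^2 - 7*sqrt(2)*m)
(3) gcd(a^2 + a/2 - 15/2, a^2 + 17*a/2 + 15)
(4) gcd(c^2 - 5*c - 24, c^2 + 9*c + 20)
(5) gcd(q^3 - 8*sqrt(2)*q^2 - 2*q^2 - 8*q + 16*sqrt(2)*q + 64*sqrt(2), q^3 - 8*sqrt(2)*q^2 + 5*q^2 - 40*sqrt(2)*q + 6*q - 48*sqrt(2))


(1) = d + 7
(2) = m - 7*sqrt(2)
(3) = 1
(4) = gcd((c - 8)*(c + 3), (c + 4)*(c + 5)) = 1
(5) = gcd((q - 4)*(q + 2)*(q - 8*sqrt(2)), (q + 2)*(q + 3)*(q - 8*sqrt(2))) = q^2 + q*(2 - 8*sqrt(2)) - 16*sqrt(2)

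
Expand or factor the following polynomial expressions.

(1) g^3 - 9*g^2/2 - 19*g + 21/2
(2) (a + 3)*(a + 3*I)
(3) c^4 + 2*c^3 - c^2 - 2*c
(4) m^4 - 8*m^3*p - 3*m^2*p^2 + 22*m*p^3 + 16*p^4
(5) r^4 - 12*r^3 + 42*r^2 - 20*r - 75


(1) = (g - 7)*(g - 1/2)*(g + 3)
(2) = a^2 + 3*a + 3*I*a + 9*I
(3) = c*(c - 1)*(c + 1)*(c + 2)
(4) = (m - 8*p)*(m - 2*p)*(m + p)^2
(5) = (r - 5)^2*(r - 3)*(r + 1)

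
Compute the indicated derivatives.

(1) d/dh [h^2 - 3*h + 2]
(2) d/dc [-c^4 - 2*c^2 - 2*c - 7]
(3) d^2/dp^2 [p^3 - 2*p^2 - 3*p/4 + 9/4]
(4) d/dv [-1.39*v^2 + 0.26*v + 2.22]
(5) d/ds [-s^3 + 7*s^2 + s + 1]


(1) = 2*h - 3
(2) = -4*c^3 - 4*c - 2
(3) = 6*p - 4
(4) = 0.26 - 2.78*v
(5) = -3*s^2 + 14*s + 1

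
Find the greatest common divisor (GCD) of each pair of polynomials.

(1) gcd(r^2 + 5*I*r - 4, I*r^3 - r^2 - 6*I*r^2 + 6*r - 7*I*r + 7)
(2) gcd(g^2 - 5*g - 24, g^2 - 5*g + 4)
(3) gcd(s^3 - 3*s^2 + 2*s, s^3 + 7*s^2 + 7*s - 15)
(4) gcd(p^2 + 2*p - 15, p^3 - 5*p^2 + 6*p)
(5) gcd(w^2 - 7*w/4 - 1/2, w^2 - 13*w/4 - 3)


(1) = gcd((r + I)*(r + 4*I), (r - 7)*(r + I)*(I*r + I)) = r + I
(2) = 1
(3) = s - 1
(4) = p - 3
(5) = gcd((w - 2)*(w + 1/4), (w - 4)*(w + 3/4)) = 1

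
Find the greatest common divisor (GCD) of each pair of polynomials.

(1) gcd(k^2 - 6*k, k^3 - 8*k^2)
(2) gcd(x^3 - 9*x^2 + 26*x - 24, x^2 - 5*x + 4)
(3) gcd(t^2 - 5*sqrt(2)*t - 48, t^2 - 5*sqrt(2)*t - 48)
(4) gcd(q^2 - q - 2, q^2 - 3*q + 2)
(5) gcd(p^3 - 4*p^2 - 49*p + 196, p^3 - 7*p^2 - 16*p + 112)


(1) = k
(2) = x - 4
(3) = t^2 - 5*sqrt(2)*t - 48
(4) = gcd((q - 2)*(q + 1), (q - 2)*(q - 1)) = q - 2
(5) = gcd((p - 7)*(p - 4)*(p + 7), (p - 7)*(p - 4)*(p + 4)) = p^2 - 11*p + 28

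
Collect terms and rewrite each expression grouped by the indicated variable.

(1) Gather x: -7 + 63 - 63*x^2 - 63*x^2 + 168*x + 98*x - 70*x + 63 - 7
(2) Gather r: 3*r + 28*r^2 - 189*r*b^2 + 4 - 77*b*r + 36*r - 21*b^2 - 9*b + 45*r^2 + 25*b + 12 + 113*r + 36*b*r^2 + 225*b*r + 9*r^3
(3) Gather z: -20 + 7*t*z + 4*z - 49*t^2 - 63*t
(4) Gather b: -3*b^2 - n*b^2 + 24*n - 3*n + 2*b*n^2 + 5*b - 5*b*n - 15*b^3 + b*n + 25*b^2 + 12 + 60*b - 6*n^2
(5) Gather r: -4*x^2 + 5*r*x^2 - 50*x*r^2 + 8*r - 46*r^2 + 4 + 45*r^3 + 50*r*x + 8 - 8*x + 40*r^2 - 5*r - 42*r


(1) = -126*x^2 + 196*x + 112
(2) = -21*b^2 + 16*b + 9*r^3 + r^2*(36*b + 73) + r*(-189*b^2 + 148*b + 152) + 16
(3) = -49*t^2 - 63*t + z*(7*t + 4) - 20
(4) = -15*b^3 + b^2*(22 - n) + b*(2*n^2 - 4*n + 65) - 6*n^2 + 21*n + 12
(5) = 45*r^3 + r^2*(-50*x - 6) + r*(5*x^2 + 50*x - 39) - 4*x^2 - 8*x + 12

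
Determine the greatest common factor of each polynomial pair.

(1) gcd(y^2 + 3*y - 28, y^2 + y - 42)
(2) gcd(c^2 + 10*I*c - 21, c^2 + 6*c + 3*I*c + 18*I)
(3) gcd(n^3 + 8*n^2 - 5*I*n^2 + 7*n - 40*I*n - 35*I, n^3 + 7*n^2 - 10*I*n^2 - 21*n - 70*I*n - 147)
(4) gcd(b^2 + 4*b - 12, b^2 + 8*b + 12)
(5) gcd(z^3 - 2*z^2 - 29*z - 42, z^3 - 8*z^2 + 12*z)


(1) = gcd((y - 4)*(y + 7), (y - 6)*(y + 7)) = y + 7
(2) = c + 3*I
(3) = n + 7
(4) = gcd((b - 2)*(b + 6), (b + 2)*(b + 6)) = b + 6
(5) = gcd((z - 7)*(z + 2)*(z + 3), z*(z - 6)*(z - 2)) = 1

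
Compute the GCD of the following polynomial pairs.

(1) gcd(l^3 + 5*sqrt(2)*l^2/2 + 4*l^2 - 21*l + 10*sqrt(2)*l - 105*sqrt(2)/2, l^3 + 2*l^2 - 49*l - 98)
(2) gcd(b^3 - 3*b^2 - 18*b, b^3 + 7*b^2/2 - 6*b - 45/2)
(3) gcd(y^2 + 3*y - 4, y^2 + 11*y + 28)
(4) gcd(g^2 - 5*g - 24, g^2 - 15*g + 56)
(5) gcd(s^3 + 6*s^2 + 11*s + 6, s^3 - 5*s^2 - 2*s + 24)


(1) = l + 7
(2) = b + 3
(3) = y + 4
(4) = g - 8
(5) = s + 2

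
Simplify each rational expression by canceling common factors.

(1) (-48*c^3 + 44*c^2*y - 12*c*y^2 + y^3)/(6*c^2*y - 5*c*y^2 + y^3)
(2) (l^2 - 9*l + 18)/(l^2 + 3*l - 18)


(1) = (24*c^2 - 10*c*y + y^2)/(-3*c*y + y^2)
(2) = (l - 6)/(l + 6)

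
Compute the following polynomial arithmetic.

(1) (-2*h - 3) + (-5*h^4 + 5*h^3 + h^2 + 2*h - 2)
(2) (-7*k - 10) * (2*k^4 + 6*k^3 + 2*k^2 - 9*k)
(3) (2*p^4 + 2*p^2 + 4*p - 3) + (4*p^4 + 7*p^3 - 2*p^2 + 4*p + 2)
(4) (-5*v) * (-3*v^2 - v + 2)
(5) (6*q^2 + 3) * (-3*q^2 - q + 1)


(1) = -5*h^4 + 5*h^3 + h^2 - 5
(2) = -14*k^5 - 62*k^4 - 74*k^3 + 43*k^2 + 90*k
(3) = 6*p^4 + 7*p^3 + 8*p - 1
(4) = 15*v^3 + 5*v^2 - 10*v
(5) = -18*q^4 - 6*q^3 - 3*q^2 - 3*q + 3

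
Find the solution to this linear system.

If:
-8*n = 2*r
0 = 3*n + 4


Then:
n = -4/3
r = 16/3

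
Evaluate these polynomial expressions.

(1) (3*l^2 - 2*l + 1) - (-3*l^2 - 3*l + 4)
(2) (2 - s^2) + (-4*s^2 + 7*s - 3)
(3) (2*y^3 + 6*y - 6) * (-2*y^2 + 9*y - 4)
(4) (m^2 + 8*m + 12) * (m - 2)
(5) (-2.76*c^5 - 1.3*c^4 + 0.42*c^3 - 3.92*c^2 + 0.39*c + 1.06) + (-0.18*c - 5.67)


(1) = 6*l^2 + l - 3
(2) = -5*s^2 + 7*s - 1
(3) = -4*y^5 + 18*y^4 - 20*y^3 + 66*y^2 - 78*y + 24
(4) = m^3 + 6*m^2 - 4*m - 24
(5) = -2.76*c^5 - 1.3*c^4 + 0.42*c^3 - 3.92*c^2 + 0.21*c - 4.61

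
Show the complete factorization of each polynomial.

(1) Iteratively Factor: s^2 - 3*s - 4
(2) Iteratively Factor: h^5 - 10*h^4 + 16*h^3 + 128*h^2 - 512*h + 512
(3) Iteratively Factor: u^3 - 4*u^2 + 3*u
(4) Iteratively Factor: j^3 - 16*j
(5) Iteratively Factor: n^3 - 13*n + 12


(1) = (s - 4)*(s + 1)
(2) = (h - 4)*(h^4 - 6*h^3 - 8*h^2 + 96*h - 128) = (h - 4)^2*(h^3 - 2*h^2 - 16*h + 32) = (h - 4)^3*(h^2 + 2*h - 8) = (h - 4)^3*(h + 4)*(h - 2)
(3) = (u)*(u^2 - 4*u + 3) = u*(u - 1)*(u - 3)
(4) = (j + 4)*(j^2 - 4*j) = (j - 4)*(j + 4)*(j)
(5) = (n - 1)*(n^2 + n - 12) = (n - 1)*(n + 4)*(n - 3)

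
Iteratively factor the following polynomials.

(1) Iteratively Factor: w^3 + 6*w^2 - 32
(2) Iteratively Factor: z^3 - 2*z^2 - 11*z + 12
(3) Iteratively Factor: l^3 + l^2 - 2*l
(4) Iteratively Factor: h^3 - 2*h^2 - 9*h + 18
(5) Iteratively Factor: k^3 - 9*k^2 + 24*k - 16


(1) = (w + 4)*(w^2 + 2*w - 8) = (w - 2)*(w + 4)*(w + 4)
(2) = (z - 4)*(z^2 + 2*z - 3) = (z - 4)*(z + 3)*(z - 1)
(3) = (l + 2)*(l^2 - l) = (l - 1)*(l + 2)*(l)
(4) = (h - 3)*(h^2 + h - 6) = (h - 3)*(h + 3)*(h - 2)
(5) = (k - 4)*(k^2 - 5*k + 4) = (k - 4)^2*(k - 1)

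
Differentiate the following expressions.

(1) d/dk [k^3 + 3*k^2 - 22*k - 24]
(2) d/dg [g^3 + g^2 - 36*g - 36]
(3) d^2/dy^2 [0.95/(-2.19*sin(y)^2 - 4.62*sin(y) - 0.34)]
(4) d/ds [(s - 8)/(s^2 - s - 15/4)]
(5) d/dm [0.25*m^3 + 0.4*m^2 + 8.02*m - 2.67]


(1) = 3*k^2 + 6*k - 22
(2) = 3*g^2 + 2*g - 36
(3) = (18.22518*sin(y)^4 + 28.83573*sin(y)^3 - 9.89007*sin(y)^2 - 59.16372*sin(y) - 39.13962)/(2.19*sin(y)^2 + 4.62*sin(y) + 0.34)^3
(4) = 4*(-4*s^2 + 64*s - 47)/(16*s^4 - 32*s^3 - 104*s^2 + 120*s + 225)
(5) = 0.75*m^2 + 0.8*m + 8.02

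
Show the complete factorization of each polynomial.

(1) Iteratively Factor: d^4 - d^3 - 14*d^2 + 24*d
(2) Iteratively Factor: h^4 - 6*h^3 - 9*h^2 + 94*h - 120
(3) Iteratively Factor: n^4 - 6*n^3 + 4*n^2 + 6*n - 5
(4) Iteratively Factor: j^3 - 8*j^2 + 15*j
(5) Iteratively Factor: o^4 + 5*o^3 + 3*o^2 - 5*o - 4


(1) = (d - 2)*(d^3 + d^2 - 12*d) = (d - 2)*(d + 4)*(d^2 - 3*d) = d*(d - 2)*(d + 4)*(d - 3)
(2) = (h - 5)*(h^3 - h^2 - 14*h + 24) = (h - 5)*(h - 2)*(h^2 + h - 12) = (h - 5)*(h - 3)*(h - 2)*(h + 4)
(3) = (n + 1)*(n^3 - 7*n^2 + 11*n - 5) = (n - 1)*(n + 1)*(n^2 - 6*n + 5) = (n - 5)*(n - 1)*(n + 1)*(n - 1)
(4) = (j - 5)*(j^2 - 3*j) = (j - 5)*(j - 3)*(j)
(5) = (o + 4)*(o^3 + o^2 - o - 1) = (o + 1)*(o + 4)*(o^2 - 1) = (o + 1)^2*(o + 4)*(o - 1)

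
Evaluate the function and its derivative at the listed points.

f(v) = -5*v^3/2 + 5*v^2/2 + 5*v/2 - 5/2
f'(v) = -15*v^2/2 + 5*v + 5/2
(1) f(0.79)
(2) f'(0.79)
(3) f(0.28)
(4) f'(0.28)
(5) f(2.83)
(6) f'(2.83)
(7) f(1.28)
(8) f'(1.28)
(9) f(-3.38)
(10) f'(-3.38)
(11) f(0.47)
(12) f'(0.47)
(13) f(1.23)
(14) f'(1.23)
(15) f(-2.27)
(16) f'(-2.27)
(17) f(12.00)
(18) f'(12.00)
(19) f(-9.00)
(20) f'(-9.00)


(1) = -0.20
(2) = 1.77
(3) = -1.66
(4) = 3.31
(5) = -32.07
(6) = -43.42
(7) = -0.45
(8) = -3.39
(9) = 114.15
(10) = -100.08
(11) = -1.03
(12) = 3.19
(13) = -0.29
(14) = -2.70
(15) = 33.95
(16) = -47.50
(17) = -3932.50
(18) = -1017.50
(19) = 2000.00
(20) = -650.00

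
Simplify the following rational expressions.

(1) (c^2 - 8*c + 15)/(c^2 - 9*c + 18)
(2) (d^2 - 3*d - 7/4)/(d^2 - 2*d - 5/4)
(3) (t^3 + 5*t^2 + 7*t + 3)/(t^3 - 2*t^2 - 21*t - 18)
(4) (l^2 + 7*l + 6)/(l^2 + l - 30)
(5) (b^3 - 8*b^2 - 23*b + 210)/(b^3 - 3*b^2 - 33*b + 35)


(1) = (c - 5)/(c - 6)
(2) = (2*d - 7)/(2*d - 5)
(3) = (t + 1)/(t - 6)
(4) = (l + 1)/(l - 5)
(5) = (b - 6)/(b - 1)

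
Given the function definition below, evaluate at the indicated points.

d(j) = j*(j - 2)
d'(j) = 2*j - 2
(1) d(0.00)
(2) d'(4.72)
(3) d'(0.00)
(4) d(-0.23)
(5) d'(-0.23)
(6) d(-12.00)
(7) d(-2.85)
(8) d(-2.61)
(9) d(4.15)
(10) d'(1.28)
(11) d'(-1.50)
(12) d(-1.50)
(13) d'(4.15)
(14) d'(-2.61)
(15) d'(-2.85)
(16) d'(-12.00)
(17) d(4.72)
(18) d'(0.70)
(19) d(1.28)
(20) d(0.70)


(1) = 0.00
(2) = 7.44
(3) = -2.00
(4) = 0.51
(5) = -2.46
(6) = 168.00
(7) = 13.82
(8) = 12.03
(9) = 8.92
(10) = 0.56
(11) = -5.00
(12) = 5.25
(13) = 6.30
(14) = -7.22
(15) = -7.70
(16) = -26.00
(17) = 12.84
(18) = -0.60
(19) = -0.92
(20) = -0.91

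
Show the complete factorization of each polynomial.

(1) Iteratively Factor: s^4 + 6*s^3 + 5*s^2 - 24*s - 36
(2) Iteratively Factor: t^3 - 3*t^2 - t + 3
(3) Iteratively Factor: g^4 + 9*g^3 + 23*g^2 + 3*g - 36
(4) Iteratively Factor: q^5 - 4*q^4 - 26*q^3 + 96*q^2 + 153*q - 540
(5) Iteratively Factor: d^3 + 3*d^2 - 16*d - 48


(1) = (s + 3)*(s^3 + 3*s^2 - 4*s - 12) = (s + 2)*(s + 3)*(s^2 + s - 6) = (s - 2)*(s + 2)*(s + 3)*(s + 3)
(2) = (t - 3)*(t^2 - 1) = (t - 3)*(t - 1)*(t + 1)
(3) = (g + 3)*(g^3 + 6*g^2 + 5*g - 12) = (g + 3)^2*(g^2 + 3*g - 4) = (g - 1)*(g + 3)^2*(g + 4)
(4) = (q + 4)*(q^4 - 8*q^3 + 6*q^2 + 72*q - 135) = (q - 3)*(q + 4)*(q^3 - 5*q^2 - 9*q + 45) = (q - 5)*(q - 3)*(q + 4)*(q^2 - 9) = (q - 5)*(q - 3)*(q + 3)*(q + 4)*(q - 3)
(5) = (d + 4)*(d^2 - d - 12) = (d + 3)*(d + 4)*(d - 4)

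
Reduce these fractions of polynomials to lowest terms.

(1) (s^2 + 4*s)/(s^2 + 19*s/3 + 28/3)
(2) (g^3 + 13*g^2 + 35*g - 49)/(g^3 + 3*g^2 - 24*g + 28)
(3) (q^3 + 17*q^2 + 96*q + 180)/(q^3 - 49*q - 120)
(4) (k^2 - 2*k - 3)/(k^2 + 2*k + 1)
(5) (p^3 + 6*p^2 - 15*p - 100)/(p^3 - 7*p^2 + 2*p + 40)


(1) = 3*s/(3*s + 7)
(2) = (g^2 + 6*g - 7)/(g^2 - 4*g + 4)
(3) = (q^2 + 12*q + 36)/(q^2 - 5*q - 24)
(4) = (k - 3)/(k + 1)
(5) = (p^2 + 10*p + 25)/(p^2 - 3*p - 10)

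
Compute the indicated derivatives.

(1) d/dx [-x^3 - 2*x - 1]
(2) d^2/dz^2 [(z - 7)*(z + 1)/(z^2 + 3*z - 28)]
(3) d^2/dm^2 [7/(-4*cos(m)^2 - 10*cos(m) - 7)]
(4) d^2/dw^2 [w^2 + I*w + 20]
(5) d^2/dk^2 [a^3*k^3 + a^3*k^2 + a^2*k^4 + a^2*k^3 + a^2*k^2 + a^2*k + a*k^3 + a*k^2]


(1) = -3*x^2 - 2
(2) = 6*(-3*z^3 + 21*z^2 - 189*z + 7)/(z^6 + 9*z^5 - 57*z^4 - 477*z^3 + 1596*z^2 + 7056*z - 21952)
(3) = 14*(32*sin(m)^4 - 10*sin(m)^2 - 110*cos(m) + 15*cos(3*m) - 94)/(-4*sin(m)^2 + 10*cos(m) + 11)^3
(4) = 2
(5) = 2*a*(3*a^2*k + a^2 + 6*a*k^2 + 3*a*k + a + 3*k + 1)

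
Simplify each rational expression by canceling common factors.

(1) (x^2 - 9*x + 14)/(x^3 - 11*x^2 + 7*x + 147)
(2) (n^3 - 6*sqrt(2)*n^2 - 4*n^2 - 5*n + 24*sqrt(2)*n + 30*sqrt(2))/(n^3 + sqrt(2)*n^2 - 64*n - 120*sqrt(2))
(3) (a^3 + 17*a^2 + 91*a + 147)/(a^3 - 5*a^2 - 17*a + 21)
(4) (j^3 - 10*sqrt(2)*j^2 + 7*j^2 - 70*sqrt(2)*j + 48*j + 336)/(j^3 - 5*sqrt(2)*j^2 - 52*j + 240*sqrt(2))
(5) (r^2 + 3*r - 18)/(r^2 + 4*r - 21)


(1) = (x - 2)/(x^2 - 4*x - 21)
(2) = (n^2 - 4*n - 5)/(n^2 + 7*sqrt(2)*n + 20)
(3) = (a^2 + 14*a + 49)/(a^2 - 8*a + 7)
(4) = (j + 7)/(j + 5*sqrt(2))
(5) = (r + 6)/(r + 7)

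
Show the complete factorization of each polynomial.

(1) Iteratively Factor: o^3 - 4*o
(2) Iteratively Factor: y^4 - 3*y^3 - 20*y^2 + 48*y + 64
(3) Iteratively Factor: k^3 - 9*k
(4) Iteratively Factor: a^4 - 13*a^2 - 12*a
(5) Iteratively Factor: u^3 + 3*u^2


(1) = (o - 2)*(o^2 + 2*o) = (o - 2)*(o + 2)*(o)
(2) = (y - 4)*(y^3 + y^2 - 16*y - 16) = (y - 4)*(y + 1)*(y^2 - 16) = (y - 4)^2*(y + 1)*(y + 4)
(3) = (k + 3)*(k^2 - 3*k) = (k - 3)*(k + 3)*(k)
(4) = (a + 3)*(a^3 - 3*a^2 - 4*a) = (a + 1)*(a + 3)*(a^2 - 4*a) = a*(a + 1)*(a + 3)*(a - 4)
(5) = (u)*(u^2 + 3*u) = u^2*(u + 3)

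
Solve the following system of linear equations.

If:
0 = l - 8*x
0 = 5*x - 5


Then:
l = 8
x = 1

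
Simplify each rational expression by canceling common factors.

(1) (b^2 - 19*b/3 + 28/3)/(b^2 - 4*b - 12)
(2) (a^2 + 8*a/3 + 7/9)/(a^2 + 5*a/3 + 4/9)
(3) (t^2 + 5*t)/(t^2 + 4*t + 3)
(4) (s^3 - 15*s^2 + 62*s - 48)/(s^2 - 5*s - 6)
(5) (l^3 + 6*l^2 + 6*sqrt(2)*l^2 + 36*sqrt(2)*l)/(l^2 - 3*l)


(1) = (3*b^2 - 19*b + 28)/(3*b^2 - 12*b - 36)
(2) = (3*a + 7)/(3*a + 4)
(3) = (t^2 + 5*t)/(t^2 + 4*t + 3)
(4) = (s^2 - 9*s + 8)/(s + 1)
(5) = (l^2 + l*(6 + 6*sqrt(2)) + 36*sqrt(2))/(l - 3)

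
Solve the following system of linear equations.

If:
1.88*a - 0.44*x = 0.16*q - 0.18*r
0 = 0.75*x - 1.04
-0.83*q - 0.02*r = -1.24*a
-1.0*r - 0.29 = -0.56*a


Then:
a = 0.38
q = 0.57
r = -0.08
x = 1.39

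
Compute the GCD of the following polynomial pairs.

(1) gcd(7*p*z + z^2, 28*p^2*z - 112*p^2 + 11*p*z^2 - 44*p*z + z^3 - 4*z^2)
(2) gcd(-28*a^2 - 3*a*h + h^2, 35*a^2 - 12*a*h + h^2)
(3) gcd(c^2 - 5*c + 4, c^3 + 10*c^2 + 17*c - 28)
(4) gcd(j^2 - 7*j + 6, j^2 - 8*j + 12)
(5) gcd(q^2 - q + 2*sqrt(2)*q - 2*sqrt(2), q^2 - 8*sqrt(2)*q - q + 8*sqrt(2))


(1) = gcd(z*(7*p + z), (4*p + z)*(7*p + z)*(z - 4)) = 7*p + z
(2) = 7*a - h
(3) = c - 1
(4) = j - 6
(5) = q - 1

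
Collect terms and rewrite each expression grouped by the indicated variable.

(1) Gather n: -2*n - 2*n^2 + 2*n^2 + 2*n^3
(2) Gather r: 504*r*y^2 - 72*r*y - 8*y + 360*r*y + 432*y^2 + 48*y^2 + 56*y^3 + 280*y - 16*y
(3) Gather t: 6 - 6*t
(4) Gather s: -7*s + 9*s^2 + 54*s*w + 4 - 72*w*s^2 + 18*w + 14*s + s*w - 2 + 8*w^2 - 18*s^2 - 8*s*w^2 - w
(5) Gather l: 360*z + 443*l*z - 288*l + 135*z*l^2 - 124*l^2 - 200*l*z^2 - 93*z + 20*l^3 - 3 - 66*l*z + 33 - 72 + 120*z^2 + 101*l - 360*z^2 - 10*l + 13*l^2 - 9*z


(1) = 2*n^3 - 2*n
(2) = r*(504*y^2 + 288*y) + 56*y^3 + 480*y^2 + 256*y
(3) = 6 - 6*t
(4) = s^2*(-72*w - 9) + s*(-8*w^2 + 55*w + 7) + 8*w^2 + 17*w + 2
(5) = 20*l^3 + l^2*(135*z - 111) + l*(-200*z^2 + 377*z - 197) - 240*z^2 + 258*z - 42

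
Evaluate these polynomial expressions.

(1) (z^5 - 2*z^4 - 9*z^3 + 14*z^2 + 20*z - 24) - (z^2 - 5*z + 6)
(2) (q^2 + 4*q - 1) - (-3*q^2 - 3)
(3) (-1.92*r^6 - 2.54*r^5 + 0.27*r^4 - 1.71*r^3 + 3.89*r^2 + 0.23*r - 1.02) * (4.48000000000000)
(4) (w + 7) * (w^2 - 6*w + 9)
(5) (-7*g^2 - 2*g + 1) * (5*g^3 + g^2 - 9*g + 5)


(1) = z^5 - 2*z^4 - 9*z^3 + 13*z^2 + 25*z - 30
(2) = 4*q^2 + 4*q + 2
(3) = -8.6016*r^6 - 11.3792*r^5 + 1.2096*r^4 - 7.6608*r^3 + 17.4272*r^2 + 1.0304*r - 4.5696
(4) = w^3 + w^2 - 33*w + 63
(5) = -35*g^5 - 17*g^4 + 66*g^3 - 16*g^2 - 19*g + 5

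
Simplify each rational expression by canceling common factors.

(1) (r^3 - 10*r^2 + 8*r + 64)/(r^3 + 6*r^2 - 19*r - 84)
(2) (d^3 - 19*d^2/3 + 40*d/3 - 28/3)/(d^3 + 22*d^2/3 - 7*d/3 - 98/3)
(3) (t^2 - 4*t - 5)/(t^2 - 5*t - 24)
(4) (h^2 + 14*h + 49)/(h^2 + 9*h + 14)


(1) = (r^2 - 6*r - 16)/(r^2 + 10*r + 21)
(2) = (3*d^2 - 13*d + 14)/(3*d^2 + 28*d + 49)
(3) = (t^2 - 4*t - 5)/(t^2 - 5*t - 24)
(4) = (h + 7)/(h + 2)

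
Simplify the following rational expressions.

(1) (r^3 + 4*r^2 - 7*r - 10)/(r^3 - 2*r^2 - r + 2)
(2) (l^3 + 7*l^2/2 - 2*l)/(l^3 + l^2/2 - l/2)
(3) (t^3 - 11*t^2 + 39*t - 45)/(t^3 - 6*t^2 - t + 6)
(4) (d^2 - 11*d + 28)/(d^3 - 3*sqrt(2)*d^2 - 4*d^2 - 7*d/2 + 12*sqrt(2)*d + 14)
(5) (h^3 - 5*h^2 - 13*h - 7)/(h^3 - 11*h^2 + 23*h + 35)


(1) = (r + 5)/(r - 1)
(2) = (l + 4)/(l + 1)
(3) = (t^3 - 11*t^2 + 39*t - 45)/(t^3 - 6*t^2 - t + 6)
(4) = (2*d - 14)/(2*d^2 - 6*sqrt(2)*d - 7)
(5) = (h + 1)/(h - 5)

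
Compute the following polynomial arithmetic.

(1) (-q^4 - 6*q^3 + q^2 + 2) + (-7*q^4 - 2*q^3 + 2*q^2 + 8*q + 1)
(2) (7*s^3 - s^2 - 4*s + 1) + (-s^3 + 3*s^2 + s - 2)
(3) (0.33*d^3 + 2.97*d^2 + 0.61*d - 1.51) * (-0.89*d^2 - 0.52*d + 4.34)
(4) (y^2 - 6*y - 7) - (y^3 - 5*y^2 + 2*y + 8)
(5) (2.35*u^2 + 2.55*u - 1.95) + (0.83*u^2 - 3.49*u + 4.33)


(1) = -8*q^4 - 8*q^3 + 3*q^2 + 8*q + 3
(2) = 6*s^3 + 2*s^2 - 3*s - 1
(3) = -0.2937*d^5 - 2.8149*d^4 - 0.6551*d^3 + 13.9165*d^2 + 3.4326*d - 6.5534
(4) = -y^3 + 6*y^2 - 8*y - 15
(5) = 3.18*u^2 - 0.94*u + 2.38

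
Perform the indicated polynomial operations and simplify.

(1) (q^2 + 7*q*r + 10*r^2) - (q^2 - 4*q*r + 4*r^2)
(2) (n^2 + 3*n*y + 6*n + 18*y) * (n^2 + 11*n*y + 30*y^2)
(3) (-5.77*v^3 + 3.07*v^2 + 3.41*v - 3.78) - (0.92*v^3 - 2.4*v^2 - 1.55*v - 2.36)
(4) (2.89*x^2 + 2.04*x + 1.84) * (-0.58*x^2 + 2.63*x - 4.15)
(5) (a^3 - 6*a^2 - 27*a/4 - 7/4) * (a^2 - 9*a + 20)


(1) = 11*q*r + 6*r^2
(2) = n^4 + 14*n^3*y + 6*n^3 + 63*n^2*y^2 + 84*n^2*y + 90*n*y^3 + 378*n*y^2 + 540*y^3
(3) = -6.69*v^3 + 5.47*v^2 + 4.96*v - 1.42
(4) = -1.6762*x^4 + 6.4175*x^3 - 7.6955*x^2 - 3.6268*x - 7.636
(5) = a^5 - 15*a^4 + 269*a^3/4 - 61*a^2 - 477*a/4 - 35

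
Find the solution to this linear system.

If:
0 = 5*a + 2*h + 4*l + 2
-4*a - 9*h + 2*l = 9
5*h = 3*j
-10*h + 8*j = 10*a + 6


Then:
a = -56/73
h = -183/365
j = -61/73
l = 259/365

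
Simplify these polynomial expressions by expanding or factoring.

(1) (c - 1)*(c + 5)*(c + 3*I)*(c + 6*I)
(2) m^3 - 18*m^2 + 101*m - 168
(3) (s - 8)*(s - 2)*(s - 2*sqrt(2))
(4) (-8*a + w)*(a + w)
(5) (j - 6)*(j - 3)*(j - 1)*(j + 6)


(1) = c^4 + 4*c^3 + 9*I*c^3 - 23*c^2 + 36*I*c^2 - 72*c - 45*I*c + 90
(2) = (m - 8)*(m - 7)*(m - 3)
(3) = s^3 - 10*s^2 - 2*sqrt(2)*s^2 + 16*s + 20*sqrt(2)*s - 32*sqrt(2)
(4) = -8*a^2 - 7*a*w + w^2
(5) = j^4 - 4*j^3 - 33*j^2 + 144*j - 108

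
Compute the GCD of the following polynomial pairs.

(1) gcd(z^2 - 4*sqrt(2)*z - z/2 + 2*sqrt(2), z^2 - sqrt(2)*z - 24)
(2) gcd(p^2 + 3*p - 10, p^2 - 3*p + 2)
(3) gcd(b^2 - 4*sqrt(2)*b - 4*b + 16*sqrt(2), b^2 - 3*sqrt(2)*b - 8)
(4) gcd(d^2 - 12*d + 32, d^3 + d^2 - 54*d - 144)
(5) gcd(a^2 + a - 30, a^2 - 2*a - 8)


(1) = z - 4*sqrt(2)
(2) = gcd((p - 2)*(p + 5), (p - 2)*(p - 1)) = p - 2
(3) = gcd((b - 4)*(b - 4*sqrt(2)), (b - 4*sqrt(2))*(b + sqrt(2))) = b - 4*sqrt(2)
(4) = gcd((d - 8)*(d - 4), (d - 8)*(d + 3)*(d + 6)) = d - 8
(5) = gcd((a - 5)*(a + 6), (a - 4)*(a + 2)) = 1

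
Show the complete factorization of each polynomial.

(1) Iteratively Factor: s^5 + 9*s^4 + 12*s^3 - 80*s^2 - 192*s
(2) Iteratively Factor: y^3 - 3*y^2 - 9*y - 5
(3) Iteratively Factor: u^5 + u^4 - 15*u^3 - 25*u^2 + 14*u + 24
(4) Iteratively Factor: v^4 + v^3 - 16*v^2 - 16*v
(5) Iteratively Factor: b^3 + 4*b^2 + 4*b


(1) = (s + 4)*(s^4 + 5*s^3 - 8*s^2 - 48*s) = (s + 4)^2*(s^3 + s^2 - 12*s) = (s + 4)^3*(s^2 - 3*s) = s*(s + 4)^3*(s - 3)
(2) = (y + 1)*(y^2 - 4*y - 5) = (y + 1)^2*(y - 5)
(3) = (u + 2)*(u^4 - u^3 - 13*u^2 + u + 12) = (u + 2)*(u + 3)*(u^3 - 4*u^2 - u + 4) = (u - 1)*(u + 2)*(u + 3)*(u^2 - 3*u - 4) = (u - 4)*(u - 1)*(u + 2)*(u + 3)*(u + 1)
(4) = (v + 1)*(v^3 - 16*v) = (v + 1)*(v + 4)*(v^2 - 4*v) = v*(v + 1)*(v + 4)*(v - 4)
(5) = (b)*(b^2 + 4*b + 4) = b*(b + 2)*(b + 2)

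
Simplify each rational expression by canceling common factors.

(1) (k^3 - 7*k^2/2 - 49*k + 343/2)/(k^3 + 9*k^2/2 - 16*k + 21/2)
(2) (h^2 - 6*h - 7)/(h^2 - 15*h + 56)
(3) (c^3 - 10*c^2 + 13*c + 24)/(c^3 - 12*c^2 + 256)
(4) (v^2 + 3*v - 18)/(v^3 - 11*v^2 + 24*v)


(1) = (2*k^2 - 21*k + 49)/(2*k^2 - 5*k + 3)
(2) = (h + 1)/(h - 8)
(3) = (c^2 - 2*c - 3)/(c^2 - 4*c - 32)
(4) = (v + 6)/(v^2 - 8*v)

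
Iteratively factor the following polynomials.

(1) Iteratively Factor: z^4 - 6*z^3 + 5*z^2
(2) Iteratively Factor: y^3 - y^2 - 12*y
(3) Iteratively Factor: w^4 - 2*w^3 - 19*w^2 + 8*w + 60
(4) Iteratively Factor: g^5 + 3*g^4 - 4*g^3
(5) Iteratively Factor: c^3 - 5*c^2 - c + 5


(1) = (z)*(z^3 - 6*z^2 + 5*z) = z*(z - 1)*(z^2 - 5*z) = z^2*(z - 1)*(z - 5)
(2) = (y)*(y^2 - y - 12) = y*(y + 3)*(y - 4)
(3) = (w + 3)*(w^3 - 5*w^2 - 4*w + 20) = (w - 5)*(w + 3)*(w^2 - 4) = (w - 5)*(w - 2)*(w + 3)*(w + 2)
(4) = (g + 4)*(g^4 - g^3) = g*(g + 4)*(g^3 - g^2) = g*(g - 1)*(g + 4)*(g^2) = g^2*(g - 1)*(g + 4)*(g)
(5) = (c + 1)*(c^2 - 6*c + 5) = (c - 5)*(c + 1)*(c - 1)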